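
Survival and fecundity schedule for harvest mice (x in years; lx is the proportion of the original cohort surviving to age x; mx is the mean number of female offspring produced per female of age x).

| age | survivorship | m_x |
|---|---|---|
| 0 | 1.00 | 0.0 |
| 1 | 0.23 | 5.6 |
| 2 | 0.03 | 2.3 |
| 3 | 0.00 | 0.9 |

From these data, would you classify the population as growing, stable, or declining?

growing

R0 = Σ lx·mx = 0 + 1.288 + 0.069 + 0 = 1.357
R0 > 1, so the population is growing.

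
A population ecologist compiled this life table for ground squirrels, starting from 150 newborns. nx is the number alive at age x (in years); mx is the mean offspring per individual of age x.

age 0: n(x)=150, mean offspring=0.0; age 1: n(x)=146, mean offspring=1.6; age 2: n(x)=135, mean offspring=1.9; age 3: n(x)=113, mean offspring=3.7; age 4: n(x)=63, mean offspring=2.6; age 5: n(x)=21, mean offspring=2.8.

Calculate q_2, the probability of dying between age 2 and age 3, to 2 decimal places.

0.16

lx = nx/n0 = nx/150: 1, 0.97333…, 0.9, 0.75333…, 0.42, 0.14
q_2 = (l_2 − l_3) / l_2 = (0.9 − 0.753333…) / 0.9
     = 0.146667… / 0.9 = 0.162963… → 0.16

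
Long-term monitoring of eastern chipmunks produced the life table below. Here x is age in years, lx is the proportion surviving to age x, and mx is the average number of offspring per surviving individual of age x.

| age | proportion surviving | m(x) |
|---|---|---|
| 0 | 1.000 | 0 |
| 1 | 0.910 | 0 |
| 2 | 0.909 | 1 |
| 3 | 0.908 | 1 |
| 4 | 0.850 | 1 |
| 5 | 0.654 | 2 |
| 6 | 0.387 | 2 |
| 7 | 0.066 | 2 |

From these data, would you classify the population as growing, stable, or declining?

R0 = Σ lx·mx = 0 + 0 + 0.909 + 0.908 + 0.85 + 1.308 + 0.774 + 0.132 = 4.881
R0 > 1, so the population is growing.

growing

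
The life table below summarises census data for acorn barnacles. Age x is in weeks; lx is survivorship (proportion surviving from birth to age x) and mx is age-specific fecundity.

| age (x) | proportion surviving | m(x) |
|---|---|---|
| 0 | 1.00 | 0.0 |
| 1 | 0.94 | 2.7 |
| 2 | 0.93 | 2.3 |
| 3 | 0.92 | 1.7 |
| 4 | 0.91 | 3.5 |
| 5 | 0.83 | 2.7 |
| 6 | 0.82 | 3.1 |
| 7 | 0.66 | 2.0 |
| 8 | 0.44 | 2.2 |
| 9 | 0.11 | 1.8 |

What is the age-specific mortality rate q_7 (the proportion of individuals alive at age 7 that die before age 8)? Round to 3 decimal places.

q_7 = (l_7 − l_8) / l_7 = (0.66 − 0.44) / 0.66
     = 0.22 / 0.66 = 0.333333… → 0.333

0.333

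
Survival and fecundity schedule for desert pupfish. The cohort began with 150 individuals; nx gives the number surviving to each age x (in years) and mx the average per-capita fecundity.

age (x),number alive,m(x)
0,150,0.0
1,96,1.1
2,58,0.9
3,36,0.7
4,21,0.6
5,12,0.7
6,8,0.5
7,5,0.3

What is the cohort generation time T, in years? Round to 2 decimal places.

1.97

lx = nx/n0 = nx/150: 1, 0.64, 0.38667…, 0.24, 0.14, 0.08, 0.05333…, 0.03333…
lx·mx: 0, 0.704, 0.348…, 0.168, 0.084, 0.056, 0.026667…, 0.01… → R0 = 1.396667…
x·lx·mx: 0, 0.704, 0.696…, 0.504, 0.336, 0.28, 0.16…, 0.07… → Σ = 2.75…
T = 2.75… / 1.396667… = 1.968974… → 1.97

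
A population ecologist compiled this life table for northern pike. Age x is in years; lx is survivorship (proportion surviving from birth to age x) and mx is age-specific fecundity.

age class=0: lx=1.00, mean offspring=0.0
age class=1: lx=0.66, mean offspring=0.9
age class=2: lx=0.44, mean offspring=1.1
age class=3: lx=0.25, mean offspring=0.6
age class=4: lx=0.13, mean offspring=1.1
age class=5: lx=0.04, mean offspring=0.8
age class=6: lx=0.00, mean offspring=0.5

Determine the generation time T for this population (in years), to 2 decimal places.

1.96

lx·mx: 0, 0.594, 0.484, 0.15, 0.143, 0.032, 0 → R0 = 1.403
x·lx·mx: 0, 0.594, 0.968, 0.45, 0.572, 0.16, 0 → Σ = 2.744
T = 2.744 / 1.403 = 1.955809… → 1.96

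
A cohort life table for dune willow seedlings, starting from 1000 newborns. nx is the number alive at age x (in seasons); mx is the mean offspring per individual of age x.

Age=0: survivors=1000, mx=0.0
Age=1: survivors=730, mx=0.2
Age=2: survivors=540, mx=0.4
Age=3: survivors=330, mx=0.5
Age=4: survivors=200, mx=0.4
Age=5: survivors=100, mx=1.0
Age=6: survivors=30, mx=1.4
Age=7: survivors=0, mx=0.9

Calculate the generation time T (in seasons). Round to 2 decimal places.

lx = nx/n0 = nx/1000: 1, 0.73, 0.54, 0.33, 0.2, 0.1, 0.03, 0
lx·mx: 0, 0.146, 0.216, 0.165, 0.08, 0.1, 0.042, 0 → R0 = 0.749
x·lx·mx: 0, 0.146, 0.432, 0.495, 0.32, 0.5, 0.252, 0 → Σ = 2.145
T = 2.145 / 0.749 = 2.863818… → 2.86

2.86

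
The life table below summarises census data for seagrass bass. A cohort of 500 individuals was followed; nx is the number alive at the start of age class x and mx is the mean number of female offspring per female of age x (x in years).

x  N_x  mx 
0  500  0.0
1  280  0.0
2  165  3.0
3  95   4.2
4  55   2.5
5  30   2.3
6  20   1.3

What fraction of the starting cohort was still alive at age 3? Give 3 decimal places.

0.190

l_3 = n_3/n_0 = 95/500 = 0.19 → 0.190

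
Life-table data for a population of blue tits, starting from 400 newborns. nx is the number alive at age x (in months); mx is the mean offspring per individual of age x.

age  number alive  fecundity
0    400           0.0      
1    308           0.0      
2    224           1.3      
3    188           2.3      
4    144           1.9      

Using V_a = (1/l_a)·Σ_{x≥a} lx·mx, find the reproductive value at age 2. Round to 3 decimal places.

4.452

lx = nx/n0 = nx/400: 1, 0.77, 0.56, 0.47, 0.36
lx·mx for x ≥ 2: 0.728, 1.081, 0.684 → sum = 2.493
V_2 = 2.493 / l_2 = 2.493 / 0.56 = 4.451786… → 4.452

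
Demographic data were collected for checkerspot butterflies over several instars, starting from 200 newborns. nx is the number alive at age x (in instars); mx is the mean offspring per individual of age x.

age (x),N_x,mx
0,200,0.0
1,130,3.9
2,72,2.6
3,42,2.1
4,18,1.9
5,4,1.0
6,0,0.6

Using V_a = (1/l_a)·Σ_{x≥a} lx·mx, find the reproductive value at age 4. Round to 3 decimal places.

lx = nx/n0 = nx/200: 1, 0.65, 0.36, 0.21, 0.09, 0.02, 0
lx·mx for x ≥ 4: 0.171, 0.02, 0 → sum = 0.191
V_4 = 0.191 / l_4 = 0.191 / 0.09 = 2.122222… → 2.122

2.122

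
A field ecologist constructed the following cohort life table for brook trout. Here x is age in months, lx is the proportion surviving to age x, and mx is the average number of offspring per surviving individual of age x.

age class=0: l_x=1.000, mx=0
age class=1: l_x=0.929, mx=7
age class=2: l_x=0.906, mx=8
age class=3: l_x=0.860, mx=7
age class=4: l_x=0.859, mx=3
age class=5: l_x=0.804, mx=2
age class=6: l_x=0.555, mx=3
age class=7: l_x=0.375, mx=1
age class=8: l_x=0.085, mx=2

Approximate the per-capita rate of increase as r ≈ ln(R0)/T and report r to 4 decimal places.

R0 = Σ lx·mx = 0 + 6.503 + 7.248 + 6.02 + 2.577 + 1.608 + 1.665 + 0.375 + 0.17 = 26.166
Σ x·lx·mx = 71.382; T = 71.382/26.166 = 2.72804…
r ≈ ln(R0)/T = ln(26.166)/2.72804… = 1.196631… → 1.1966

1.1966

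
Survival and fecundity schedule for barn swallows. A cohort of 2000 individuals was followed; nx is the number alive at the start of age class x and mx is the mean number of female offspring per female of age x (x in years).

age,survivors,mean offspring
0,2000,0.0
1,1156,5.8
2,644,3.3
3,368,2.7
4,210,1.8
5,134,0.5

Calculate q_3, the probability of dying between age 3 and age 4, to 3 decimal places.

0.429

lx = nx/n0 = nx/2000: 1, 0.578, 0.322, 0.184, 0.105, 0.067
q_3 = (l_3 − l_4) / l_3 = (0.184 − 0.105) / 0.184
     = 0.079 / 0.184 = 0.429348… → 0.429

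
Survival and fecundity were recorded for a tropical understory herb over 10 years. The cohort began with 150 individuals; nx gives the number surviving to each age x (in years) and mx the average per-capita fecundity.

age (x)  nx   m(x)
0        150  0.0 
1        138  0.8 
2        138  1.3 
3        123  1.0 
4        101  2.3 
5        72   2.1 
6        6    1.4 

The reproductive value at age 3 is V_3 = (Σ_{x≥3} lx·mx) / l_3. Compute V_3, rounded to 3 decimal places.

4.186

lx = nx/n0 = nx/150: 1, 0.92, 0.92, 0.82, 0.67333…, 0.48, 0.04
lx·mx for x ≥ 3: 0.82, 1.548667…, 1.008, 0.056 → sum = 3.432667…
V_3 = 3.432667… / l_3 = 3.432667… / 0.82 = 4.186179… → 4.186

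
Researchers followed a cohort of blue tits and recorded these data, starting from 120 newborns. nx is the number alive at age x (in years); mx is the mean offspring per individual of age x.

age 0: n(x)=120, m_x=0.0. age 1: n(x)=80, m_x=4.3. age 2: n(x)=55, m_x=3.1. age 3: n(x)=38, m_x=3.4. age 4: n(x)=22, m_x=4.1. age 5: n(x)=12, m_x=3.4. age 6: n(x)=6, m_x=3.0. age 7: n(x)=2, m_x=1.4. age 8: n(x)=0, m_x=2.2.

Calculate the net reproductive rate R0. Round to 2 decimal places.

6.63

lx = nx/n0 = nx/120: 1, 0.66667…, 0.45833…, 0.31667…, 0.18333…, 0.1, 0.05, 0.01667…, 0
lx·mx by age: 0, 2.866667…, 1.420833…, 1.076667…, 0.751667…, 0.34, 0.15, 0.023333…, 0
R0 = Σ lx·mx = 6.629167… → 6.63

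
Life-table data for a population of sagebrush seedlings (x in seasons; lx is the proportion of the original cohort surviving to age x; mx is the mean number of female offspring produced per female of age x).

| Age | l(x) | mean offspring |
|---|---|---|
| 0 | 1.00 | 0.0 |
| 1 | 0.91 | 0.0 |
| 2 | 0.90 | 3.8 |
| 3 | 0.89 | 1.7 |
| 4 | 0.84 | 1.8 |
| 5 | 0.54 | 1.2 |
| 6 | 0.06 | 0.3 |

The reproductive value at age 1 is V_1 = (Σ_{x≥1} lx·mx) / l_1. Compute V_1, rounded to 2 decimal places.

lx·mx for x ≥ 1: 0, 3.42, 1.513, 1.512, 0.648, 0.018 → sum = 7.111
V_1 = 7.111 / l_1 = 7.111 / 0.91 = 7.814286… → 7.81

7.81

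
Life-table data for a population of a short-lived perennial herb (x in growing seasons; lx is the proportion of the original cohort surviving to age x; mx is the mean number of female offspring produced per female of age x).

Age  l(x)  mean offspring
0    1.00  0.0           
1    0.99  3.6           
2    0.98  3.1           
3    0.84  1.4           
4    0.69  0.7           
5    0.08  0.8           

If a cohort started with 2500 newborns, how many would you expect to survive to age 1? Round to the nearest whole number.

Expected survivors = N0 · l_1 = 2500 × 0.99 = 2475 → 2475

2475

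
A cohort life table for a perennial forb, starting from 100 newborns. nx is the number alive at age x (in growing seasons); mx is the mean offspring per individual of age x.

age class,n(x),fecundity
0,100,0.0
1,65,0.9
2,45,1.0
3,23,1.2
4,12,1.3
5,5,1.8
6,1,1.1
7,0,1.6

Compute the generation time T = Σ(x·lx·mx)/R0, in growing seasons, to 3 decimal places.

2.202

lx = nx/n0 = nx/100: 1, 0.65, 0.45, 0.23, 0.12, 0.05, 0.01, 0
lx·mx: 0, 0.585, 0.45, 0.276, 0.156, 0.09, 0.011, 0 → R0 = 1.568
x·lx·mx: 0, 0.585, 0.9, 0.828, 0.624, 0.45, 0.066, 0 → Σ = 3.453
T = 3.453 / 1.568 = 2.202168… → 2.202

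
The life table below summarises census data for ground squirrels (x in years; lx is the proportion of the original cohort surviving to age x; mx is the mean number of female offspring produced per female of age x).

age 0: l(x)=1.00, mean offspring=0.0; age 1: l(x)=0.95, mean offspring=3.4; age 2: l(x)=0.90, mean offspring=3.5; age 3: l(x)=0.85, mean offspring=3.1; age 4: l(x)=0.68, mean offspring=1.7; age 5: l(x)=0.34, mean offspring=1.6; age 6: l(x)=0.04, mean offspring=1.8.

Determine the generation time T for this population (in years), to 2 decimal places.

lx·mx: 0, 3.23, 3.15, 2.635, 1.156, 0.544, 0.072 → R0 = 10.787
x·lx·mx: 0, 3.23, 6.3, 7.905, 4.624, 2.72, 0.432 → Σ = 25.211
T = 25.211 / 10.787 = 2.337165… → 2.34

2.34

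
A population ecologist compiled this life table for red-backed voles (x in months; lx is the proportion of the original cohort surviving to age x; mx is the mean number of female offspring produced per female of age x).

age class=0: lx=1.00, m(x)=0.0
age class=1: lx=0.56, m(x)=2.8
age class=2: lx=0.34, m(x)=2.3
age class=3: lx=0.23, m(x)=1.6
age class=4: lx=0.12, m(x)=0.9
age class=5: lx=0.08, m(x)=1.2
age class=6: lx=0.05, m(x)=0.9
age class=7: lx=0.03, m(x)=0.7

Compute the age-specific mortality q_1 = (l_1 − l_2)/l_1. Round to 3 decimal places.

q_1 = (l_1 − l_2) / l_1 = (0.56 − 0.34) / 0.56
     = 0.22 / 0.56 = 0.392857… → 0.393

0.393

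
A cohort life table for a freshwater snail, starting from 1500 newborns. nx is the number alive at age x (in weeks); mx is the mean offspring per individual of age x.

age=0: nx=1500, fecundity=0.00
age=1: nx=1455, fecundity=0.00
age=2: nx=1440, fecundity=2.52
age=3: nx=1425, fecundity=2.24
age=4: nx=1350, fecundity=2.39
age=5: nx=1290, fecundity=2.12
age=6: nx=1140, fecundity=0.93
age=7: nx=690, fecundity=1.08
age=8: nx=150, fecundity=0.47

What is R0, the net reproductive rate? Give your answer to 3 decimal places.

9.772

lx = nx/n0 = nx/1500: 1, 0.97, 0.96, 0.95, 0.9, 0.86, 0.76, 0.46, 0.1
lx·mx by age: 0, 0, 2.4192, 2.128, 2.151, 1.8232, 0.7068, 0.4968, 0.047
R0 = Σ lx·mx = 9.772 → 9.772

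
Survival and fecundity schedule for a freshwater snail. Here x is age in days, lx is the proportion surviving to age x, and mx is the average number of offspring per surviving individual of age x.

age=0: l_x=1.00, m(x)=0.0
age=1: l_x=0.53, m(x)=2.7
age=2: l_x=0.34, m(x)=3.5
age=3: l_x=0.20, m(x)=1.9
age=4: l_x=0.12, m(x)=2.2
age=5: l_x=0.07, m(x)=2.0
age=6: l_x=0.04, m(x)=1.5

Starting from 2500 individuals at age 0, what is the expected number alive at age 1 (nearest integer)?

Expected survivors = N0 · l_1 = 2500 × 0.53 = 1325 → 1325

1325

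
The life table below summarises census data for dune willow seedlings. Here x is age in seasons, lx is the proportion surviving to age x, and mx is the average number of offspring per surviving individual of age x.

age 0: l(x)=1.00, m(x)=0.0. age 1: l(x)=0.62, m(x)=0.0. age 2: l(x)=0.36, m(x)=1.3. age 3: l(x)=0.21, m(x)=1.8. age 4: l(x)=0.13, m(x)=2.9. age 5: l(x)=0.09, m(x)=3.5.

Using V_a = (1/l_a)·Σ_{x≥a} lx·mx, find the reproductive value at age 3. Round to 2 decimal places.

lx·mx for x ≥ 3: 0.378, 0.377, 0.315 → sum = 1.07
V_3 = 1.07 / l_3 = 1.07 / 0.21 = 5.095238… → 5.10

5.10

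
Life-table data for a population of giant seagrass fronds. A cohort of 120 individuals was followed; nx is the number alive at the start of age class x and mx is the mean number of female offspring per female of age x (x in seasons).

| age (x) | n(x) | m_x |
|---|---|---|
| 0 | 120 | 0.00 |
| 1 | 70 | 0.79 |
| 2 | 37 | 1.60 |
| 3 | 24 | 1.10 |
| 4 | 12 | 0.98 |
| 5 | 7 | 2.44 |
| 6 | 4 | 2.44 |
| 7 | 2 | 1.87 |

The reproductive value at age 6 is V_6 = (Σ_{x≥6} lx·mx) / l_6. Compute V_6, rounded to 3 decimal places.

lx = nx/n0 = nx/120: 1, 0.58333…, 0.30833…, 0.2, 0.1, 0.05833…, 0.03333…, 0.01667…
lx·mx for x ≥ 6: 0.081333…, 0.031167… → sum = 0.1125…
V_6 = 0.1125… / l_6 = 0.1125… / 0.033333… = 3.375… → 3.375

3.375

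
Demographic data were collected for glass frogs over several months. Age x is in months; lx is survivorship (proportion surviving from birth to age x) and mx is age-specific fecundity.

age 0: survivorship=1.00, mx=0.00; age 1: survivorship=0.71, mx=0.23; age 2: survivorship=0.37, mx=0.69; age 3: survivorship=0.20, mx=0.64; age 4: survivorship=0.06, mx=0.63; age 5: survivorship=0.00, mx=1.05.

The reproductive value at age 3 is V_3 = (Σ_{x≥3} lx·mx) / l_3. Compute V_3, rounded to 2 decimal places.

lx·mx for x ≥ 3: 0.128, 0.0378, 0 → sum = 0.1658
V_3 = 0.1658 / l_3 = 0.1658 / 0.2 = 0.829 → 0.83

0.83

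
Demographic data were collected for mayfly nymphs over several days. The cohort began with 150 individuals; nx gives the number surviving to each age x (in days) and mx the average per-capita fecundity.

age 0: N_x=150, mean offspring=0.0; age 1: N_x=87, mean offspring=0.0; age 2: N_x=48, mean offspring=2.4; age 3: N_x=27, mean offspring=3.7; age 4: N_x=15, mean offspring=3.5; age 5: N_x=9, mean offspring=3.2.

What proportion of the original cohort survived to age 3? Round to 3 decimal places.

0.180

l_3 = n_3/n_0 = 27/150 = 0.18 → 0.180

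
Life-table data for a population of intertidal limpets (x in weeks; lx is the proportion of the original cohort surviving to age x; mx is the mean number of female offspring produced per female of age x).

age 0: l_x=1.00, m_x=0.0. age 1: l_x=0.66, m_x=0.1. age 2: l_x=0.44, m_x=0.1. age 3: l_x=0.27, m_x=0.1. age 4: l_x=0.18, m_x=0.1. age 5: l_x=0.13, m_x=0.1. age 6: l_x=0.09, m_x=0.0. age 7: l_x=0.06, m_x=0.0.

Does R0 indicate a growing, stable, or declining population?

R0 = Σ lx·mx = 0 + 0.066 + 0.044 + 0.027 + 0.018 + 0.013 + 0 + 0 = 0.168
R0 < 1, so the population is declining.

declining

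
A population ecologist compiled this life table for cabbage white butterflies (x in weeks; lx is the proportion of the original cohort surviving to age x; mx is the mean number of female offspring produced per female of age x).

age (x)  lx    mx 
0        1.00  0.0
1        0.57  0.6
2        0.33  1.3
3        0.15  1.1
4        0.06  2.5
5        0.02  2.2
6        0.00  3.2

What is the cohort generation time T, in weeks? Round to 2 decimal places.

2.23

lx·mx: 0, 0.342, 0.429, 0.165, 0.15, 0.044, 0 → R0 = 1.13
x·lx·mx: 0, 0.342, 0.858, 0.495, 0.6, 0.22, 0 → Σ = 2.515
T = 2.515 / 1.13 = 2.225664… → 2.23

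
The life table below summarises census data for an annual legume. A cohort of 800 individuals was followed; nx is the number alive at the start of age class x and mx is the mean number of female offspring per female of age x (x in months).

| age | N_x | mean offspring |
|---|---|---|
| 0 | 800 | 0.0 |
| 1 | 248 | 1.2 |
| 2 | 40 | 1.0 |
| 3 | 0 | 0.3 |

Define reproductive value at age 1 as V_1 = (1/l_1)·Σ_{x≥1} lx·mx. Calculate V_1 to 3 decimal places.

1.361

lx = nx/n0 = nx/800: 1, 0.31, 0.05, 0
lx·mx for x ≥ 1: 0.372, 0.05, 0 → sum = 0.422
V_1 = 0.422 / l_1 = 0.422 / 0.31 = 1.36129… → 1.361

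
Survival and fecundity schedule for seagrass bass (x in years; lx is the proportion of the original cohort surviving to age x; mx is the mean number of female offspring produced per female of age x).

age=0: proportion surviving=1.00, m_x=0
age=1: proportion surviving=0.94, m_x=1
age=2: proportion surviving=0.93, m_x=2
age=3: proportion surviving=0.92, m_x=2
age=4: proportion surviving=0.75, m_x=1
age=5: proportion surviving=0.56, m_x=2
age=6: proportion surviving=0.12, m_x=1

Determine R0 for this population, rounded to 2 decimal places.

6.63

lx·mx by age: 0, 0.94, 1.86, 1.84, 0.75, 1.12, 0.12
R0 = Σ lx·mx = 6.63 → 6.63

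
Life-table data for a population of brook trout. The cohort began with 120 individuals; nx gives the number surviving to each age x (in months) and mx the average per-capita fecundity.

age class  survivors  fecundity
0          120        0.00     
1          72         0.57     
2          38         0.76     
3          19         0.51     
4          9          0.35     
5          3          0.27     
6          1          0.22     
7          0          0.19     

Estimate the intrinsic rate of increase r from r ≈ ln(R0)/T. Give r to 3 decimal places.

-0.206

lx = nx/n0 = nx/120: 1, 0.6, 0.31667…, 0.15833…, 0.075, 0.025, 0.00833…, 0
R0 = Σ lx·mx = 0 + 0.342 + 0.24067… + 0.08075… + 0.02625 + 0.00675 + 0.00183… + 0 = 0.69825…
Σ x·lx·mx = 1.215333…; T = 1.215333…/0.69825… = 1.74054…
r ≈ ln(R0)/T = ln(0.69825…)/1.74054… = -0.20636… → -0.206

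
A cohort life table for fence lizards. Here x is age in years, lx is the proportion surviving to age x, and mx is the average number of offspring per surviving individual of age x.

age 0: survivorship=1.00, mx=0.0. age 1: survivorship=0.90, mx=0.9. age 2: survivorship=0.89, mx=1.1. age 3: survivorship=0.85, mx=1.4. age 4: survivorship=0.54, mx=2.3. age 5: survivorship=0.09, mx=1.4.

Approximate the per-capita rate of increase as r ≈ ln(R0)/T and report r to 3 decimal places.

0.535

R0 = Σ lx·mx = 0 + 0.81 + 0.979 + 1.19 + 1.242 + 0.126 = 4.347
Σ x·lx·mx = 11.936; T = 11.936/4.347 = 2.7458…
r ≈ ln(R0)/T = ln(4.347)/2.7458… = 0.53518… → 0.535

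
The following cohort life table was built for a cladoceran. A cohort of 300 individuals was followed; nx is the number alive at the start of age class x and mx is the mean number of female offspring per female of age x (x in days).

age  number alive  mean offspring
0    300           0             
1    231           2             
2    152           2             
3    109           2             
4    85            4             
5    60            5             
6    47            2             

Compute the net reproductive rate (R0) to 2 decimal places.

lx = nx/n0 = nx/300: 1, 0.77, 0.50667…, 0.36333…, 0.28333…, 0.2, 0.15667…
lx·mx by age: 0, 1.54, 1.013333…, 0.726667…, 1.133333…, 1, 0.313333…
R0 = Σ lx·mx = 5.726667… → 5.73

5.73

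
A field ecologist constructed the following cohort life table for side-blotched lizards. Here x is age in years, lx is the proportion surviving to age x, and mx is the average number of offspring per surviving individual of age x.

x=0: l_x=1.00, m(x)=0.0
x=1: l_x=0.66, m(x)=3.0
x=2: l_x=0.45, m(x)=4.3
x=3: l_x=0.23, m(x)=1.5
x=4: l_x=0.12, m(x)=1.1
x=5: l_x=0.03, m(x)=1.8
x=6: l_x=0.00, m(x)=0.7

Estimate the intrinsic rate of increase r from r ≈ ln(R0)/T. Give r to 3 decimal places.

0.863

R0 = Σ lx·mx = 0 + 1.98 + 1.935 + 0.345 + 0.132 + 0.054 + 0 = 4.446
Σ x·lx·mx = 7.683; T = 7.683/4.446 = 1.72807…
r ≈ ln(R0)/T = ln(4.446)/1.72807… = 0.86339… → 0.863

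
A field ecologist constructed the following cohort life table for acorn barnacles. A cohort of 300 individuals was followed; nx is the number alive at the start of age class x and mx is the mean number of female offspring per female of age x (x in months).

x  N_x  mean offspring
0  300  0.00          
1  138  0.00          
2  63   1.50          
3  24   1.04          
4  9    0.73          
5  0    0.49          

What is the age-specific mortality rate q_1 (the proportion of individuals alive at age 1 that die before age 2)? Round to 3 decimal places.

0.543

lx = nx/n0 = nx/300: 1, 0.46, 0.21, 0.08, 0.03, 0
q_1 = (l_1 − l_2) / l_1 = (0.46 − 0.21) / 0.46
     = 0.25 / 0.46 = 0.543478… → 0.543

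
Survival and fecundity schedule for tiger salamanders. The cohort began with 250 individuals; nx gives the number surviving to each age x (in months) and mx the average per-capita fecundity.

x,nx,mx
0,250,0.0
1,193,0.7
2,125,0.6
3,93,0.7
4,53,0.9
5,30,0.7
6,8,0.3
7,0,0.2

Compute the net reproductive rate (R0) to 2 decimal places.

lx = nx/n0 = nx/250: 1, 0.772, 0.5, 0.372, 0.212, 0.12, 0.032, 0
lx·mx by age: 0, 0.5404, 0.3, 0.2604, 0.1908, 0.084, 0.0096, 0
R0 = Σ lx·mx = 1.3852 → 1.39

1.39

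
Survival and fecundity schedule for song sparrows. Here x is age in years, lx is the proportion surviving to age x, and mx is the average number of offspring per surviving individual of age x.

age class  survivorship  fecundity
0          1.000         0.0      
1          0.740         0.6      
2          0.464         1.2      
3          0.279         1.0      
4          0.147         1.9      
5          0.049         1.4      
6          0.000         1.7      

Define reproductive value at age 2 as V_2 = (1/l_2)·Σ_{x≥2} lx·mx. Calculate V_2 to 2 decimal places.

2.55

lx·mx for x ≥ 2: 0.5568, 0.279, 0.2793, 0.0686, 0 → sum = 1.1837
V_2 = 1.1837 / l_2 = 1.1837 / 0.464 = 2.551078… → 2.55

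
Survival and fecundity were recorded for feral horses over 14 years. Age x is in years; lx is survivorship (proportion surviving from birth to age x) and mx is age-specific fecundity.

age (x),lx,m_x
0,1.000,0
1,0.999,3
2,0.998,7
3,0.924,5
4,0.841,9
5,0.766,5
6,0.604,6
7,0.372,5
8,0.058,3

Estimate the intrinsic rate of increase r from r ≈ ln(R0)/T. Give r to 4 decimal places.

R0 = Σ lx·mx = 0 + 2.997 + 6.986 + 4.62 + 7.569 + 3.83 + 3.624 + 1.86 + 0.174 = 31.66
Σ x·lx·mx = 116.411; T = 116.411/31.66 = 3.67691…
r ≈ ln(R0)/T = ln(31.66)/3.67691… = 0.939662… → 0.9397

0.9397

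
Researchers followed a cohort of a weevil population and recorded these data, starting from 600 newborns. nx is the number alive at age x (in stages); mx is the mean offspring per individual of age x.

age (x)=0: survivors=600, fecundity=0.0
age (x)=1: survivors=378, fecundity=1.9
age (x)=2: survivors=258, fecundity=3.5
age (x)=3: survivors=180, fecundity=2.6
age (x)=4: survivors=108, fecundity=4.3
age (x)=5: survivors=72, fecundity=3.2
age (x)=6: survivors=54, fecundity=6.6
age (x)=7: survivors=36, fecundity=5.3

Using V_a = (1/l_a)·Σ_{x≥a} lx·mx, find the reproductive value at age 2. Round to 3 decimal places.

lx = nx/n0 = nx/600: 1, 0.63, 0.43, 0.3, 0.18, 0.12, 0.09, 0.06
lx·mx for x ≥ 2: 1.505, 0.78, 0.774, 0.384, 0.594, 0.318 → sum = 4.355
V_2 = 4.355 / l_2 = 4.355 / 0.43 = 10.127907… → 10.128

10.128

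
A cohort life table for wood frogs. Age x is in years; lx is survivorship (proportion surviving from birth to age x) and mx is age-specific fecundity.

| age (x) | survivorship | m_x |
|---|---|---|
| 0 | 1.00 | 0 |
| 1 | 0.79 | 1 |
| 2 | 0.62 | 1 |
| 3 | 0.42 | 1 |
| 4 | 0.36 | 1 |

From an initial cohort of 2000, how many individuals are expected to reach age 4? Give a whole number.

720

Expected survivors = N0 · l_4 = 2000 × 0.36 = 720 → 720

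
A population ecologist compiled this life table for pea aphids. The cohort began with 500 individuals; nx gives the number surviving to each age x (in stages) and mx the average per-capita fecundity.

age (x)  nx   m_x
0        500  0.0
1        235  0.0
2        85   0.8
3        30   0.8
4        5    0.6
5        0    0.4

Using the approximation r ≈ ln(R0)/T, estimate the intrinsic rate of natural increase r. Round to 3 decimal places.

-0.717

lx = nx/n0 = nx/500: 1, 0.47, 0.17, 0.06, 0.01, 0
R0 = Σ lx·mx = 0 + 0 + 0.136 + 0.048 + 0.006 + 0 = 0.19
Σ x·lx·mx = 0.44; T = 0.44/0.19 = 2.31579…
r ≈ ln(R0)/T = ln(0.19)/2.31579… = -0.71713… → -0.717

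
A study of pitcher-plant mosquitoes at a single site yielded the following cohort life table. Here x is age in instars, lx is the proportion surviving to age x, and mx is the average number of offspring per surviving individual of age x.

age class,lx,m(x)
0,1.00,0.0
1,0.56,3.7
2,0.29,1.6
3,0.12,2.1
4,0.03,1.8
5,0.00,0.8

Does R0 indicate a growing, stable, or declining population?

R0 = Σ lx·mx = 0 + 2.072 + 0.464 + 0.252 + 0.054 + 0 = 2.842
R0 > 1, so the population is growing.

growing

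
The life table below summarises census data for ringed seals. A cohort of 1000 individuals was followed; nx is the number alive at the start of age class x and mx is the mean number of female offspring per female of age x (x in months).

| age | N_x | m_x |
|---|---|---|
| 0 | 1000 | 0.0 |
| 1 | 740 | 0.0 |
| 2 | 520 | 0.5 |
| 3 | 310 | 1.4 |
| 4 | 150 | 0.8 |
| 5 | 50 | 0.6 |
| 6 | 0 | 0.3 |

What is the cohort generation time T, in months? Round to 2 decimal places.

2.91

lx = nx/n0 = nx/1000: 1, 0.74, 0.52, 0.31, 0.15, 0.05, 0
lx·mx: 0, 0, 0.26, 0.434, 0.12, 0.03, 0 → R0 = 0.844
x·lx·mx: 0, 0, 0.52, 1.302, 0.48, 0.15, 0 → Σ = 2.452
T = 2.452 / 0.844 = 2.905213… → 2.91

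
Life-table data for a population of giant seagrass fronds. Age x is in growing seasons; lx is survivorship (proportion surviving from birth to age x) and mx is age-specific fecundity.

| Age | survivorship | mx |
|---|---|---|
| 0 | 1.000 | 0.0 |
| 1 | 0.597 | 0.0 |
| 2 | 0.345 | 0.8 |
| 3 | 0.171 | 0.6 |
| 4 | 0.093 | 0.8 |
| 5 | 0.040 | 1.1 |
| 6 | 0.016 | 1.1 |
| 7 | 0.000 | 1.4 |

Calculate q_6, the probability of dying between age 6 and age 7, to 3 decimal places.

q_6 = (l_6 − l_7) / l_6 = (0.016 − 0) / 0.016
     = 0.016 / 0.016 = 1 → 1.000

1.000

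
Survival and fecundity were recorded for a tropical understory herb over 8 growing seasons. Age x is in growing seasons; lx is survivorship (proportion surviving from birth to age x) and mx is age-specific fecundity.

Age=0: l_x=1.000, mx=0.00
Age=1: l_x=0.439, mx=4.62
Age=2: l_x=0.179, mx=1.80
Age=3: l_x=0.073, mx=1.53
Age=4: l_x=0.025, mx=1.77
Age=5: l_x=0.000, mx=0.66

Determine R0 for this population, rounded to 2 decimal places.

lx·mx by age: 0, 2.02818, 0.3222, 0.11169, 0.04425, 0
R0 = Σ lx·mx = 2.50632 → 2.51

2.51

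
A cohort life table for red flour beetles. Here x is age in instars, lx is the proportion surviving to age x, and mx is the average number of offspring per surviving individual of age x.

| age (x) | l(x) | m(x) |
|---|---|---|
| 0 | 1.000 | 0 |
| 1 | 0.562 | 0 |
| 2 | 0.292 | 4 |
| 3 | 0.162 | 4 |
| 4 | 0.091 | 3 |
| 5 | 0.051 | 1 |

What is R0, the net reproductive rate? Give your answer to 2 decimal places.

2.14

lx·mx by age: 0, 0, 1.168, 0.648, 0.273, 0.051
R0 = Σ lx·mx = 2.14 → 2.14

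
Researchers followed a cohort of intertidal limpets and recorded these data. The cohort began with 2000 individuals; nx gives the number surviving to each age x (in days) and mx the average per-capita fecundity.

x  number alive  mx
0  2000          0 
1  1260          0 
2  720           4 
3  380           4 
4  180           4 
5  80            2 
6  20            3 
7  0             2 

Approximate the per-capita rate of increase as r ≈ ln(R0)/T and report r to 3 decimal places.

lx = nx/n0 = nx/2000: 1, 0.63, 0.36, 0.19, 0.09, 0.04, 0.01, 0
R0 = Σ lx·mx = 0 + 0 + 1.44 + 0.76 + 0.36 + 0.08 + 0.03 + 0 = 2.67
Σ x·lx·mx = 7.18; T = 7.18/2.67 = 2.68914…
r ≈ ln(R0)/T = ln(2.67)/2.68914… = 0.3652… → 0.365

0.365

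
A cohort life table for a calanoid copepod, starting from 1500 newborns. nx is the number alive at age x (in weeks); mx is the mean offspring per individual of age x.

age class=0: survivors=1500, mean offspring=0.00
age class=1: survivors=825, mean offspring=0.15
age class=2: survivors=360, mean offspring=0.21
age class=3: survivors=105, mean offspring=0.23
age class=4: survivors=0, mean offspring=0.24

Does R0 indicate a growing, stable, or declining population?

lx = nx/n0 = nx/1500: 1, 0.55, 0.24, 0.07, 0
R0 = Σ lx·mx = 0 + 0.0825 + 0.0504 + 0.0161 + 0 = 0.149
R0 < 1, so the population is declining.

declining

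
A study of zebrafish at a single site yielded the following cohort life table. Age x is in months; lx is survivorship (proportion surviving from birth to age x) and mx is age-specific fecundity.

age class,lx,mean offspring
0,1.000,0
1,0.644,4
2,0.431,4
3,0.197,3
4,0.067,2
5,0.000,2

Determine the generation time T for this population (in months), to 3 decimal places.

lx·mx: 0, 2.576, 1.724, 0.591, 0.134, 0 → R0 = 5.025
x·lx·mx: 0, 2.576, 3.448, 1.773, 0.536, 0 → Σ = 8.333
T = 8.333 / 5.025 = 1.658308… → 1.658

1.658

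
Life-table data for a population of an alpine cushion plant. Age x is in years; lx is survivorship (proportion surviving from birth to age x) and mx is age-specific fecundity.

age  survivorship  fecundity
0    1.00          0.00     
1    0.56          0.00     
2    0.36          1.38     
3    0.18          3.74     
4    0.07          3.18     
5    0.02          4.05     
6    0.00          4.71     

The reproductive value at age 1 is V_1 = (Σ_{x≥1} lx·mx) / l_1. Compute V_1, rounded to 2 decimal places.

2.63

lx·mx for x ≥ 1: 0, 0.4968, 0.6732, 0.2226, 0.081, 0 → sum = 1.4736
V_1 = 1.4736 / l_1 = 1.4736 / 0.56 = 2.631429… → 2.63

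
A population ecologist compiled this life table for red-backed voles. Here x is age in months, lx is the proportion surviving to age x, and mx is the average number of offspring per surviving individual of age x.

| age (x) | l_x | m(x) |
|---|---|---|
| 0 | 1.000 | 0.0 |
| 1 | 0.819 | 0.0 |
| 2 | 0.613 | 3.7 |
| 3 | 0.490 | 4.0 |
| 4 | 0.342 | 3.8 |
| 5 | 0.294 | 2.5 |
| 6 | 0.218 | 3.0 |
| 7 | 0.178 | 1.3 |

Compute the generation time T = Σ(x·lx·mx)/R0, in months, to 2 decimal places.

lx·mx: 0, 0, 2.2681, 1.96, 1.2996, 0.735, 0.654, 0.2314 → R0 = 7.1481
x·lx·mx: 0, 0, 4.5362, 5.88, 5.1984, 3.675, 3.924, 1.6198 → Σ = 24.8334
T = 24.8334 / 7.1481 = 3.474126… → 3.47

3.47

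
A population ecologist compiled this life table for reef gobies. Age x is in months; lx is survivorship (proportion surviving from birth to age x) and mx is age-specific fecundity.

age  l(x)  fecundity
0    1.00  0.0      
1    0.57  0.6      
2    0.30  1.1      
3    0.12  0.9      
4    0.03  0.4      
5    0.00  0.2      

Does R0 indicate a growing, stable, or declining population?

declining

R0 = Σ lx·mx = 0 + 0.342 + 0.33 + 0.108 + 0.012 + 0 = 0.792
R0 < 1, so the population is declining.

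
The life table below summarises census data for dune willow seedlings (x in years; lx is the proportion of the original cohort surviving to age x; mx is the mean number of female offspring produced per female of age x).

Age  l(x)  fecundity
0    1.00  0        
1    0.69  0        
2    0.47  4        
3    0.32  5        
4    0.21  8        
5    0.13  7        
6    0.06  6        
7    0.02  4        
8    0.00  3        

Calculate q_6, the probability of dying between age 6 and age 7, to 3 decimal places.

q_6 = (l_6 − l_7) / l_6 = (0.06 − 0.02) / 0.06
     = 0.04 / 0.06 = 0.666667… → 0.667

0.667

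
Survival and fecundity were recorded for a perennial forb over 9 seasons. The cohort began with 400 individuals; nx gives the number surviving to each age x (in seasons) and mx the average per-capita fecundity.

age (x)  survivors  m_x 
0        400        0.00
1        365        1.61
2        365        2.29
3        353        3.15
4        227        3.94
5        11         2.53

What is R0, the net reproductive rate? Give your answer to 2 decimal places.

8.64

lx = nx/n0 = nx/400: 1, 0.9125, 0.9125, 0.8825, 0.5675, 0.0275
lx·mx by age: 0, 1.469125, 2.089625, 2.779875, 2.23595, 0.069575
R0 = Σ lx·mx = 8.64415 → 8.64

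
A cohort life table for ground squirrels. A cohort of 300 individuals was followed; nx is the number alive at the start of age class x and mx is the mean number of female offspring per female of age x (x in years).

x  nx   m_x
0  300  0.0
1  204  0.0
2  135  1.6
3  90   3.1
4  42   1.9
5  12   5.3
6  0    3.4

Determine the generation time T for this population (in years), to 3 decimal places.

lx = nx/n0 = nx/300: 1, 0.68, 0.45, 0.3, 0.14, 0.04, 0
lx·mx: 0, 0, 0.72, 0.93, 0.266, 0.212, 0 → R0 = 2.128
x·lx·mx: 0, 0, 1.44, 2.79, 1.064, 1.06, 0 → Σ = 6.354
T = 6.354 / 2.128 = 2.985902… → 2.986

2.986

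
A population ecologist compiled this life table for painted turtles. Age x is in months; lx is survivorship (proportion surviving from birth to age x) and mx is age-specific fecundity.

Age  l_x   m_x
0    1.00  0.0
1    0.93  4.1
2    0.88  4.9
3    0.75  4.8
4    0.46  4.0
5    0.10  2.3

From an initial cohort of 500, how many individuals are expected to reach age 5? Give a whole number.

50

Expected survivors = N0 · l_5 = 500 × 0.10 = 50 → 50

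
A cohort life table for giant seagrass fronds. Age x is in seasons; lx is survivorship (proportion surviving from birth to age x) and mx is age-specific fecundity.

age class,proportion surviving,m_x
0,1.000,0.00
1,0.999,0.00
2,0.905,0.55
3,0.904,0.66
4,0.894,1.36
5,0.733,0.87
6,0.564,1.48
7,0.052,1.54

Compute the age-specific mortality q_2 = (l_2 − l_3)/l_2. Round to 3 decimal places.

q_2 = (l_2 − l_3) / l_2 = (0.905 − 0.904) / 0.905
     = 0.001 / 0.905 = 0.001105… → 0.001

0.001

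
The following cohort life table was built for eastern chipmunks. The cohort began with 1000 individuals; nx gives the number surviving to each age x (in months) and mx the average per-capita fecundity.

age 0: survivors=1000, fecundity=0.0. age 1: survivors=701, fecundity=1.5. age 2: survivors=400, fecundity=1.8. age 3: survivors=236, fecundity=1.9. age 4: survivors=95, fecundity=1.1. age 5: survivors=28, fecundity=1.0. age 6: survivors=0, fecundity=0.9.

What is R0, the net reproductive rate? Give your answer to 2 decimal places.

2.35

lx = nx/n0 = nx/1000: 1, 0.701, 0.4, 0.236, 0.095, 0.028, 0
lx·mx by age: 0, 1.0515, 0.72, 0.4484, 0.1045, 0.028, 0
R0 = Σ lx·mx = 2.3524 → 2.35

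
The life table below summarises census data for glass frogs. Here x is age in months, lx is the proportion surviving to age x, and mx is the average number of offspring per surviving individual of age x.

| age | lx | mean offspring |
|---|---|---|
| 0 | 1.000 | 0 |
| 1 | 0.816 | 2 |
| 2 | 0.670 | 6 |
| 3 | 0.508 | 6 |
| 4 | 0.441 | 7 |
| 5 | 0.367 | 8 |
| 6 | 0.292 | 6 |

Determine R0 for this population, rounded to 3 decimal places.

lx·mx by age: 0, 1.632, 4.02, 3.048, 3.087, 2.936, 1.752
R0 = Σ lx·mx = 16.475 → 16.475

16.475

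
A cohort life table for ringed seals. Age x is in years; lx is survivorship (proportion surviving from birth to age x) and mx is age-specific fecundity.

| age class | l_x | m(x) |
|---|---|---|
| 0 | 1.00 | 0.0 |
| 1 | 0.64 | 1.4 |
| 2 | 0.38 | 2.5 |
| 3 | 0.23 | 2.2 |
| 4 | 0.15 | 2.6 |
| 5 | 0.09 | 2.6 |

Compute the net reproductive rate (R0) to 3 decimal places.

lx·mx by age: 0, 0.896, 0.95, 0.506, 0.39, 0.234
R0 = Σ lx·mx = 2.976 → 2.976

2.976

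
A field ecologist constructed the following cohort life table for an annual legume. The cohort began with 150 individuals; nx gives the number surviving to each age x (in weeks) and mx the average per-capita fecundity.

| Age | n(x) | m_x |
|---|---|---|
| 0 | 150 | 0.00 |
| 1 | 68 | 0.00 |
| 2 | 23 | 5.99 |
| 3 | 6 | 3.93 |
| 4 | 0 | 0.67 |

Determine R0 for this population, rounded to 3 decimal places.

1.076

lx = nx/n0 = nx/150: 1, 0.45333…, 0.15333…, 0.04, 0
lx·mx by age: 0, 0, 0.918467…, 0.1572, 0
R0 = Σ lx·mx = 1.075667… → 1.076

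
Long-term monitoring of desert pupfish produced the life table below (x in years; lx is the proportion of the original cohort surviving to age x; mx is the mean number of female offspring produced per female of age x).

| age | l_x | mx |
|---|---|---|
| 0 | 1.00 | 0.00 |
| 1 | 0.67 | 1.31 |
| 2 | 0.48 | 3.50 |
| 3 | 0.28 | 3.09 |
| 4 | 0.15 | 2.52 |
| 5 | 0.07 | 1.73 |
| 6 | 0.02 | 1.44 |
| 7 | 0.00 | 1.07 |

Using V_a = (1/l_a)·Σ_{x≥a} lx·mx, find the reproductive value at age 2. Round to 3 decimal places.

lx·mx for x ≥ 2: 1.68, 0.8652, 0.378, 0.1211, 0.0288, 0 → sum = 3.0731
V_2 = 3.0731 / l_2 = 3.0731 / 0.48 = 6.402292… → 6.402

6.402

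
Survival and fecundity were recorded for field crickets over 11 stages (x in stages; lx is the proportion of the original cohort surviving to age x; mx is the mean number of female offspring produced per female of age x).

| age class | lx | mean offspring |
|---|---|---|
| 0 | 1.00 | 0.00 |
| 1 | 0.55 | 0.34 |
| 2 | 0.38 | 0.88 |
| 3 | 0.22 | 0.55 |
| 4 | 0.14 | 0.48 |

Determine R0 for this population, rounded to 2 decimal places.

0.71

lx·mx by age: 0, 0.187, 0.3344, 0.121, 0.0672
R0 = Σ lx·mx = 0.7096 → 0.71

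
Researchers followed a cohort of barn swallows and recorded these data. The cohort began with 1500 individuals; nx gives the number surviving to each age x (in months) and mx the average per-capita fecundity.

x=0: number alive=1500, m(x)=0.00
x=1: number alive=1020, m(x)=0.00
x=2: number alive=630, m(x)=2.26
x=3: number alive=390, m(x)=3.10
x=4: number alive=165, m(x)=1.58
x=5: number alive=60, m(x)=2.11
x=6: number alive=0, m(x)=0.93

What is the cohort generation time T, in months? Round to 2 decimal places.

lx = nx/n0 = nx/1500: 1, 0.68, 0.42, 0.26, 0.11, 0.04, 0
lx·mx: 0, 0, 0.9492, 0.806, 0.1738, 0.0844, 0 → R0 = 2.0134
x·lx·mx: 0, 0, 1.8984, 2.418, 0.6952, 0.422, 0 → Σ = 5.4336
T = 5.4336 / 2.0134 = 2.698719… → 2.70

2.70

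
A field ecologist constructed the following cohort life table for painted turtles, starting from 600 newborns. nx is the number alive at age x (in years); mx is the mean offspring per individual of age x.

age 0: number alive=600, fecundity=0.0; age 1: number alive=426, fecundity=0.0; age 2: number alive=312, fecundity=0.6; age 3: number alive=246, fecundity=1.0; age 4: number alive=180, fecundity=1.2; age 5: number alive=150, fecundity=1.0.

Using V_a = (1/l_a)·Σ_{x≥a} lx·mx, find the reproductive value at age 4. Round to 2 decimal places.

2.03

lx = nx/n0 = nx/600: 1, 0.71, 0.52, 0.41, 0.3, 0.25
lx·mx for x ≥ 4: 0.36, 0.25 → sum = 0.61
V_4 = 0.61 / l_4 = 0.61 / 0.3 = 2.033333… → 2.03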